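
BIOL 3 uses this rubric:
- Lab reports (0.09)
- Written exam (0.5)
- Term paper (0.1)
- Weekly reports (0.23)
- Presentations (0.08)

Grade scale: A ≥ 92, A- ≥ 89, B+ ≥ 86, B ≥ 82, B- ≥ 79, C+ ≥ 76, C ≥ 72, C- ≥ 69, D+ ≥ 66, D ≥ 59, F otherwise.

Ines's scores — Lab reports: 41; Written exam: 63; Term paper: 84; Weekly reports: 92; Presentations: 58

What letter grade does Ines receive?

Weighted total:
  Lab reports 41 × 0.09 = 3.69
  Written exam 63 × 0.5 = 31.5
  Term paper 84 × 0.1 = 8.4
  Weekly reports 92 × 0.23 = 21.16
  Presentations 58 × 0.08 = 4.64
Sum = 69.39
69.39 is ≥ 69 and < 72 → C-

C-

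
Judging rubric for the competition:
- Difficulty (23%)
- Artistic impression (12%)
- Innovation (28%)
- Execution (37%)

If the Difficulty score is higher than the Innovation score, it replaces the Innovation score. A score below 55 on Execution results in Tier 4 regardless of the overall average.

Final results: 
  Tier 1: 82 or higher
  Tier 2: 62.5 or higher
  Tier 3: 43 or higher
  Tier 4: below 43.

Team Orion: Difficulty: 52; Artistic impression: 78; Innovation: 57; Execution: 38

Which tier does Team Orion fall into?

Tier 4

Difficulty (52) ≤ Innovation (57), so Innovation stays at 57.
Execution score 38 < 55: minimum not met.
Weighted total:
  Difficulty 52 × 0.23 = 11.96
  Artistic impression 78 × 0.12 = 9.36
  Innovation 57 × 0.28 = 15.96
  Execution 38 × 0.37 = 14.06
Sum = 51.34
Because the Execution minimum was not met, the result is Tier 4.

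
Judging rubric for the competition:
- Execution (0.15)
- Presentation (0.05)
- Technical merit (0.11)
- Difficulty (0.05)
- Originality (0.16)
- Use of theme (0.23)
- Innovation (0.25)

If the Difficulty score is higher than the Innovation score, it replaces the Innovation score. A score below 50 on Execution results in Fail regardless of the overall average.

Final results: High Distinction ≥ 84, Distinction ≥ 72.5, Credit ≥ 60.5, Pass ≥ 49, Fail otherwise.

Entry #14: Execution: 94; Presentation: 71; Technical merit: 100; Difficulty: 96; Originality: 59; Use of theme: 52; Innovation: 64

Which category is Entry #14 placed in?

Distinction

Difficulty (96) > Innovation (64), so Innovation counts as 96.
Execution score 94 ≥ 50: minimum met.
Weighted total:
  Execution 94 × 0.15 = 14.1
  Presentation 71 × 0.05 = 3.55
  Technical merit 100 × 0.11 = 11
  Difficulty 96 × 0.05 = 4.8
  Originality 59 × 0.16 = 9.44
  Use of theme 52 × 0.23 = 11.96
  Innovation 96 × 0.25 = 24
Sum = 78.85
78.85 is ≥ 72.5 and < 84 → Distinction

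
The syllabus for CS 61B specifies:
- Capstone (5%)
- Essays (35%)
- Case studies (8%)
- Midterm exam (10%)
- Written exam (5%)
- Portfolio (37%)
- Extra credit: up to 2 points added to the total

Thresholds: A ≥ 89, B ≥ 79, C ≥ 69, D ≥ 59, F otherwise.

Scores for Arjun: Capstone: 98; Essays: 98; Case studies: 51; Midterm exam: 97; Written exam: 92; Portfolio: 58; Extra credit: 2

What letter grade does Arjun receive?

Weighted total:
  Capstone 98 × 0.05 = 4.9
  Essays 98 × 0.35 = 34.3
  Case studies 51 × 0.08 = 4.08
  Midterm exam 97 × 0.1 = 9.7
  Written exam 92 × 0.05 = 4.6
  Portfolio 58 × 0.37 = 21.46
Sum = 79.04
Extra credit: 79.04 + 2 = 81.04
81.04 is ≥ 79 and < 89 → B

B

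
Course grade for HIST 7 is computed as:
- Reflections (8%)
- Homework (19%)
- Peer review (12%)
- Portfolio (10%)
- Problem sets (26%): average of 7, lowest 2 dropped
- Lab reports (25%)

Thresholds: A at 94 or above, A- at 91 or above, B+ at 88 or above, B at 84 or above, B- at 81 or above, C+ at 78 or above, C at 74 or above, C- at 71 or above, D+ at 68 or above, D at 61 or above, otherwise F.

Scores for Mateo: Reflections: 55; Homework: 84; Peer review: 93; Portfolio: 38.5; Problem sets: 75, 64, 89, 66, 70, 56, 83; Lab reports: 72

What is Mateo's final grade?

C-

Problem sets: drop 56, 64 → average of remaining 5 = 383/5 = 76.6
Weighted total:
  Reflections 55 × 0.08 = 4.4
  Homework 84 × 0.19 = 15.96
  Peer review 93 × 0.12 = 11.16
  Portfolio 38.5 × 0.1 = 3.85
  Problem sets 76.6 × 0.26 = 19.916
  Lab reports 72 × 0.25 = 18
Sum = 73.286
73.286 is ≥ 71 and < 74 → C-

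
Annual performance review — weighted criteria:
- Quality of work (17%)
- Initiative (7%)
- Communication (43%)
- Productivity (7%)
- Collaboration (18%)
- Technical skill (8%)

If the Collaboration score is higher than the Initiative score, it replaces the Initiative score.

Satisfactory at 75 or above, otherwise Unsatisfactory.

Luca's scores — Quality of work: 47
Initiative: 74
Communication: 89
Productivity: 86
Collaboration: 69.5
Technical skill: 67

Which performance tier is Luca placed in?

Collaboration (69.5) ≤ Initiative (74), so Initiative stays at 74.
Weighted total:
  Quality of work 47 × 0.17 = 7.99
  Initiative 74 × 0.07 = 5.18
  Communication 89 × 0.43 = 38.27
  Productivity 86 × 0.07 = 6.02
  Collaboration 69.5 × 0.18 = 12.51
  Technical skill 67 × 0.08 = 5.36
Sum = 75.33
75.33 ≥ 75 → Satisfactory

Satisfactory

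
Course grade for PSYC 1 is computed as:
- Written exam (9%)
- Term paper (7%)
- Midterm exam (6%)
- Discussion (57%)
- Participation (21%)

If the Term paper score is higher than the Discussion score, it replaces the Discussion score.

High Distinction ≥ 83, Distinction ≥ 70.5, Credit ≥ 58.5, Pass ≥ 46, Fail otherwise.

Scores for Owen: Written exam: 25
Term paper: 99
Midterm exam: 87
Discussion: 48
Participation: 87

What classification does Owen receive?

Term paper (99) > Discussion (48), so Discussion counts as 99.
Weighted total:
  Written exam 25 × 0.09 = 2.25
  Term paper 99 × 0.07 = 6.93
  Midterm exam 87 × 0.06 = 5.22
  Discussion 99 × 0.57 = 56.43
  Participation 87 × 0.21 = 18.27
Sum = 89.1
89.1 ≥ 83 → High Distinction

High Distinction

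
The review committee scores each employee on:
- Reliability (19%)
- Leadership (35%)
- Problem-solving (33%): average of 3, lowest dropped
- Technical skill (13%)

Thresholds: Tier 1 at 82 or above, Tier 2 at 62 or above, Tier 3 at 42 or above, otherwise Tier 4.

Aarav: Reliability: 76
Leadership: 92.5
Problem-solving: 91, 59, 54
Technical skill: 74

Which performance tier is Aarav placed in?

Tier 2

Problem-solving: drop 54 → average of remaining 2 = 150/2 = 75
Weighted total:
  Reliability 76 × 0.19 = 14.44
  Leadership 92.5 × 0.35 = 32.375
  Problem-solving 75 × 0.33 = 24.75
  Technical skill 74 × 0.13 = 9.62
Sum = 81.185
81.185 is ≥ 62 and < 82 → Tier 2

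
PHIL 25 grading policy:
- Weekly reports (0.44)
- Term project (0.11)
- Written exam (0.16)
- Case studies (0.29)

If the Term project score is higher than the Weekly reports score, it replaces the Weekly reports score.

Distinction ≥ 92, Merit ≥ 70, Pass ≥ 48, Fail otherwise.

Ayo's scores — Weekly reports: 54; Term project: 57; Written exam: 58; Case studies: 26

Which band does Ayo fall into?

Term project (57) > Weekly reports (54), so Weekly reports counts as 57.
Weighted total:
  Weekly reports 57 × 0.44 = 25.08
  Term project 57 × 0.11 = 6.27
  Written exam 58 × 0.16 = 9.28
  Case studies 26 × 0.29 = 7.54
Sum = 48.17
48.17 is ≥ 48 and < 70 → Pass

Pass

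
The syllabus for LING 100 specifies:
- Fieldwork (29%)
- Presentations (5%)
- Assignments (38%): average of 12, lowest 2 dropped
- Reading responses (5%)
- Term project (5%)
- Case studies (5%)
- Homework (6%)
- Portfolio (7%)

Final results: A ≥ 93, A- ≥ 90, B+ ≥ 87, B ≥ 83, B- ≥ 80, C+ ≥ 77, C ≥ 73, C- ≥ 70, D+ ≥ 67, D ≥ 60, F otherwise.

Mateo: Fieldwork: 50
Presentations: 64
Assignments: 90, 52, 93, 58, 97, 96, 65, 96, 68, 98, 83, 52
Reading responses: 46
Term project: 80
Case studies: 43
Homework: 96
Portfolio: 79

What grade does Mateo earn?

D+

Assignments: drop 52, 52 → average of remaining 10 = 844/10 = 84.4
Weighted total:
  Fieldwork 50 × 0.29 = 14.5
  Presentations 64 × 0.05 = 3.2
  Assignments 84.4 × 0.38 = 32.072
  Reading responses 46 × 0.05 = 2.3
  Term project 80 × 0.05 = 4
  Case studies 43 × 0.05 = 2.15
  Homework 96 × 0.06 = 5.76
  Portfolio 79 × 0.07 = 5.53
Sum = 69.512
69.512 is ≥ 67 and < 70 → D+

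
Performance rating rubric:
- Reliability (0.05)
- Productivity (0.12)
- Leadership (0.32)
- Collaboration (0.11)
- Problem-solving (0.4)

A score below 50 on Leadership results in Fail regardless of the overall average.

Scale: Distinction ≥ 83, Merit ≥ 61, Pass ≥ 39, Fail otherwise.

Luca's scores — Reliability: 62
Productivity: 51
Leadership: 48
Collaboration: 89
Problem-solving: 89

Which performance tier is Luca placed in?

Leadership score 48 < 50: minimum not met.
Weighted total:
  Reliability 62 × 0.05 = 3.1
  Productivity 51 × 0.12 = 6.12
  Leadership 48 × 0.32 = 15.36
  Collaboration 89 × 0.11 = 9.79
  Problem-solving 89 × 0.4 = 35.6
Sum = 69.97
Because the Leadership minimum was not met, the result is Fail.

Fail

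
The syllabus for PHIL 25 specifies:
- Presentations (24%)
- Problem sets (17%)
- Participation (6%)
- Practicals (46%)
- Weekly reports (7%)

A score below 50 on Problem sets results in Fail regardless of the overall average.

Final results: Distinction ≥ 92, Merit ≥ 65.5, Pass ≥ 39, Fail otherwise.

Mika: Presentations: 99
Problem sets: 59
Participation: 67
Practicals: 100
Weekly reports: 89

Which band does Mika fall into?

Merit

Problem sets score 59 ≥ 50: minimum met.
Weighted total:
  Presentations 99 × 0.24 = 23.76
  Problem sets 59 × 0.17 = 10.03
  Participation 67 × 0.06 = 4.02
  Practicals 100 × 0.46 = 46
  Weekly reports 89 × 0.07 = 6.23
Sum = 90.04
90.04 is ≥ 65.5 and < 92 → Merit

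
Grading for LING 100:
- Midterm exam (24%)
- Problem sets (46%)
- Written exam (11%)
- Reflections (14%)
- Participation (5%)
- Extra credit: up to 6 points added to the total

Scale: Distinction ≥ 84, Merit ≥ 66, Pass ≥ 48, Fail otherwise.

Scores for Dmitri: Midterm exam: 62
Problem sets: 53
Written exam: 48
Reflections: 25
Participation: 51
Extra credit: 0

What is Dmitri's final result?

Pass

Weighted total:
  Midterm exam 62 × 0.24 = 14.88
  Problem sets 53 × 0.46 = 24.38
  Written exam 48 × 0.11 = 5.28
  Reflections 25 × 0.14 = 3.5
  Participation 51 × 0.05 = 2.55
Sum = 50.59
Extra credit: 50.59 + 0 = 50.59
50.59 is ≥ 48 and < 66 → Pass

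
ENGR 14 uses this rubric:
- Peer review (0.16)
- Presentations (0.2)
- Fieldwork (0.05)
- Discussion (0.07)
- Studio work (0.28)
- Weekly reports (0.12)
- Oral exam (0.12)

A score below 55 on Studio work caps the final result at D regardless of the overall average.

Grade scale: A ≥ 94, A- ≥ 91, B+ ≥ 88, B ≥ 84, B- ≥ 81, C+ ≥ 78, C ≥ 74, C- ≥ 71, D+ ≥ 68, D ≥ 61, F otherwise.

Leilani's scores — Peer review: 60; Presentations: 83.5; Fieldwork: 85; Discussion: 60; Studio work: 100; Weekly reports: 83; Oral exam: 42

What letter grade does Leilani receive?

C

Studio work score 100 ≥ 55: minimum met.
Weighted total:
  Peer review 60 × 0.16 = 9.6
  Presentations 83.5 × 0.2 = 16.7
  Fieldwork 85 × 0.05 = 4.25
  Discussion 60 × 0.07 = 4.2
  Studio work 100 × 0.28 = 28
  Weekly reports 83 × 0.12 = 9.96
  Oral exam 42 × 0.12 = 5.04
Sum = 77.75
77.75 is ≥ 74 and < 78 → C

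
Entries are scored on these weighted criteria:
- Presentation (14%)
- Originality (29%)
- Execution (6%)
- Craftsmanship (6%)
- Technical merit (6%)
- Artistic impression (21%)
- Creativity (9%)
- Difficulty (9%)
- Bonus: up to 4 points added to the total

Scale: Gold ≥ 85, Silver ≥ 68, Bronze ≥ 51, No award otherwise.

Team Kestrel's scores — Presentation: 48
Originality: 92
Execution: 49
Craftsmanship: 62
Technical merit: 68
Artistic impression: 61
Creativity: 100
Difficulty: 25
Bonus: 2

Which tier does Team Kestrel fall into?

Silver

Weighted total:
  Presentation 48 × 0.14 = 6.72
  Originality 92 × 0.29 = 26.68
  Execution 49 × 0.06 = 2.94
  Craftsmanship 62 × 0.06 = 3.72
  Technical merit 68 × 0.06 = 4.08
  Artistic impression 61 × 0.21 = 12.81
  Creativity 100 × 0.09 = 9
  Difficulty 25 × 0.09 = 2.25
Sum = 68.2
Bonus: 68.2 + 2 = 70.2
70.2 is ≥ 68 and < 85 → Silver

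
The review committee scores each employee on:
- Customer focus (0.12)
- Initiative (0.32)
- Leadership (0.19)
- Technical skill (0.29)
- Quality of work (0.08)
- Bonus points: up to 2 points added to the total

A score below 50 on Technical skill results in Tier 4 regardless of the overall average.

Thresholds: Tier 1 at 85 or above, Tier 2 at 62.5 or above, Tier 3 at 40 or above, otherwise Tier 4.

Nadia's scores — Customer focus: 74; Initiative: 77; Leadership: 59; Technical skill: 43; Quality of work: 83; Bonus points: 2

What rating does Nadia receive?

Technical skill score 43 < 50: minimum not met.
Weighted total:
  Customer focus 74 × 0.12 = 8.88
  Initiative 77 × 0.32 = 24.64
  Leadership 59 × 0.19 = 11.21
  Technical skill 43 × 0.29 = 12.47
  Quality of work 83 × 0.08 = 6.64
Sum = 63.84
Bonus points: 63.84 + 2 = 65.84
Because the Technical skill minimum was not met, the result is Tier 4.

Tier 4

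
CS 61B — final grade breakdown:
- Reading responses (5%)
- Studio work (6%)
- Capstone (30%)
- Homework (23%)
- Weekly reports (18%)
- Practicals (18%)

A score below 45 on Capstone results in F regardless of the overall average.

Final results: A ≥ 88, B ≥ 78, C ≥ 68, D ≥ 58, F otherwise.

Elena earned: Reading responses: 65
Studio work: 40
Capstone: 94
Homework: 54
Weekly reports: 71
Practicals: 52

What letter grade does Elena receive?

Capstone score 94 ≥ 45: minimum met.
Weighted total:
  Reading responses 65 × 0.05 = 3.25
  Studio work 40 × 0.06 = 2.4
  Capstone 94 × 0.3 = 28.2
  Homework 54 × 0.23 = 12.42
  Weekly reports 71 × 0.18 = 12.78
  Practicals 52 × 0.18 = 9.36
Sum = 68.41
68.41 is ≥ 68 and < 78 → C

C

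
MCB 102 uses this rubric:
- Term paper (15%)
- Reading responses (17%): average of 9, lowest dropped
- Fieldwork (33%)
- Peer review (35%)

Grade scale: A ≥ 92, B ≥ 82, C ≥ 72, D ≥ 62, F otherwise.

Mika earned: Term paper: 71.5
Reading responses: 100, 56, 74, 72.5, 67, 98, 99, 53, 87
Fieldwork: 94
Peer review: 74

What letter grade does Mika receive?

Reading responses: drop 53 → average of remaining 8 = 653.5/8 = 81.6875
Weighted total:
  Term paper 71.5 × 0.15 = 10.725
  Reading responses 81.6875 × 0.17 = 13.886875
  Fieldwork 94 × 0.33 = 31.02
  Peer review 74 × 0.35 = 25.9
Sum = 81.531875
81.531875 is ≥ 72 and < 82 → C

C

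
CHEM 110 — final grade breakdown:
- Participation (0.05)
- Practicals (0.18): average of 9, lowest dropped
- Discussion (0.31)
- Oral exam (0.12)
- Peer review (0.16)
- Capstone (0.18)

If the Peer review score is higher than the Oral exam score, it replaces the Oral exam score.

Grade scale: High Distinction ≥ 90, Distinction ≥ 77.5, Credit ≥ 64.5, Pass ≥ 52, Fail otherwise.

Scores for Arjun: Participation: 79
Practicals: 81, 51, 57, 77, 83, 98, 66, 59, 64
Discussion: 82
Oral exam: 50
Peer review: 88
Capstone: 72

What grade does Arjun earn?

Practicals: drop 51 → average of remaining 8 = 585/8 = 73.125
Peer review (88) > Oral exam (50), so Oral exam counts as 88.
Weighted total:
  Participation 79 × 0.05 = 3.95
  Practicals 73.125 × 0.18 = 13.1625
  Discussion 82 × 0.31 = 25.42
  Oral exam 88 × 0.12 = 10.56
  Peer review 88 × 0.16 = 14.08
  Capstone 72 × 0.18 = 12.96
Sum = 80.1325
80.1325 is ≥ 77.5 and < 90 → Distinction

Distinction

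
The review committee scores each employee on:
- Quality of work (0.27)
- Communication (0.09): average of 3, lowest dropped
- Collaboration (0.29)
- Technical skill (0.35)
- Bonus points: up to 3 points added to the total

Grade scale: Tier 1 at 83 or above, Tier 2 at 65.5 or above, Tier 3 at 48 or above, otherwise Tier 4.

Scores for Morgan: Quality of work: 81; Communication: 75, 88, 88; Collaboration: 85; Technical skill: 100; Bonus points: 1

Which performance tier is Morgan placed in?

Tier 1

Communication: drop 75 → average of remaining 2 = 176/2 = 88
Weighted total:
  Quality of work 81 × 0.27 = 21.87
  Communication 88 × 0.09 = 7.92
  Collaboration 85 × 0.29 = 24.65
  Technical skill 100 × 0.35 = 35
Sum = 89.44
Bonus points: 89.44 + 1 = 90.44
90.44 ≥ 83 → Tier 1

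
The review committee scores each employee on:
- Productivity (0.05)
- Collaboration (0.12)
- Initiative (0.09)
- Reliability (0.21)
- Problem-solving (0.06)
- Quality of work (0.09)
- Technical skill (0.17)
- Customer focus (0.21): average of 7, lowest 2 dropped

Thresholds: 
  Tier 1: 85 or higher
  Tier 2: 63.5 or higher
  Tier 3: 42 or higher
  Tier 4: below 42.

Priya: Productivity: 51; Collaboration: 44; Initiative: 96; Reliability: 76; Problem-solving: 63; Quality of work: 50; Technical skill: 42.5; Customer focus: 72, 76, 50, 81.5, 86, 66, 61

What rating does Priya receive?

Customer focus: drop 50, 61 → average of remaining 5 = 381.5/5 = 76.3
Weighted total:
  Productivity 51 × 0.05 = 2.55
  Collaboration 44 × 0.12 = 5.28
  Initiative 96 × 0.09 = 8.64
  Reliability 76 × 0.21 = 15.96
  Problem-solving 63 × 0.06 = 3.78
  Quality of work 50 × 0.09 = 4.5
  Technical skill 42.5 × 0.17 = 7.225
  Customer focus 76.3 × 0.21 = 16.023
Sum = 63.958
63.958 is ≥ 63.5 and < 85 → Tier 2

Tier 2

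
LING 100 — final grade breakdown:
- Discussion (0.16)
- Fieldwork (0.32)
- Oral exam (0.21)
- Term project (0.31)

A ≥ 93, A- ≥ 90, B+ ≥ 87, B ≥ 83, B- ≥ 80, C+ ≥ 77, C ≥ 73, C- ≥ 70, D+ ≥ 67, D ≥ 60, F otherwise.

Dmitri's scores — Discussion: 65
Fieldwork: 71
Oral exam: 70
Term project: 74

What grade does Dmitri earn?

Weighted total:
  Discussion 65 × 0.16 = 10.4
  Fieldwork 71 × 0.32 = 22.72
  Oral exam 70 × 0.21 = 14.7
  Term project 74 × 0.31 = 22.94
Sum = 70.76
70.76 is ≥ 70 and < 73 → C-

C-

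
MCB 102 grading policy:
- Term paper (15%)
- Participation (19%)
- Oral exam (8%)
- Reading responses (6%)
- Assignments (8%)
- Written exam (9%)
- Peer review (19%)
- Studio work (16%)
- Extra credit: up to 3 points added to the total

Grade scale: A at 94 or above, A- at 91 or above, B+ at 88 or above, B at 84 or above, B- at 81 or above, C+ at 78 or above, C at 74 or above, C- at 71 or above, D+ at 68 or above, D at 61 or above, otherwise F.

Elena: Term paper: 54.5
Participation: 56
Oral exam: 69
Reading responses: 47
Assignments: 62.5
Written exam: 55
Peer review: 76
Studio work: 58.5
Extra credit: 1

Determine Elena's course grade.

D

Weighted total:
  Term paper 54.5 × 0.15 = 8.175
  Participation 56 × 0.19 = 10.64
  Oral exam 69 × 0.08 = 5.52
  Reading responses 47 × 0.06 = 2.82
  Assignments 62.5 × 0.08 = 5
  Written exam 55 × 0.09 = 4.95
  Peer review 76 × 0.19 = 14.44
  Studio work 58.5 × 0.16 = 9.36
Sum = 60.905
Extra credit: 60.905 + 1 = 61.905
61.905 is ≥ 61 and < 68 → D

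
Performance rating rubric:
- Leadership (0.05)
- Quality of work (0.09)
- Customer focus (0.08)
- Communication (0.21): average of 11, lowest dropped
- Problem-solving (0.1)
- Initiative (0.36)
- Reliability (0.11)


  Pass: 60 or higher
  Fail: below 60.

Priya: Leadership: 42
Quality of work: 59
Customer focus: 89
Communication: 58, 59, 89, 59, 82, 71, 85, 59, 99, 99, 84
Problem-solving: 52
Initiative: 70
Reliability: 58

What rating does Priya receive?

Pass

Communication: drop 58 → average of remaining 10 = 786/10 = 78.6
Weighted total:
  Leadership 42 × 0.05 = 2.1
  Quality of work 59 × 0.09 = 5.31
  Customer focus 89 × 0.08 = 7.12
  Communication 78.6 × 0.21 = 16.506
  Problem-solving 52 × 0.1 = 5.2
  Initiative 70 × 0.36 = 25.2
  Reliability 58 × 0.11 = 6.38
Sum = 67.816
67.816 ≥ 60 → Pass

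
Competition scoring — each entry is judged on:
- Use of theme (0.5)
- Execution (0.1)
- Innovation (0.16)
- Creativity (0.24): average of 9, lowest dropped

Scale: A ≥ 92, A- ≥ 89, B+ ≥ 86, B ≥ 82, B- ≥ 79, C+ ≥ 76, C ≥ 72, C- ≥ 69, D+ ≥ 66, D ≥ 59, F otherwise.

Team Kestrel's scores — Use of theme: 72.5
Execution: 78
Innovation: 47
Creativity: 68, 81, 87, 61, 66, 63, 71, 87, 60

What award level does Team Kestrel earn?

C-

Creativity: drop 60 → average of remaining 8 = 584/8 = 73
Weighted total:
  Use of theme 72.5 × 0.5 = 36.25
  Execution 78 × 0.1 = 7.8
  Innovation 47 × 0.16 = 7.52
  Creativity 73 × 0.24 = 17.52
Sum = 69.09
69.09 is ≥ 69 and < 72 → C-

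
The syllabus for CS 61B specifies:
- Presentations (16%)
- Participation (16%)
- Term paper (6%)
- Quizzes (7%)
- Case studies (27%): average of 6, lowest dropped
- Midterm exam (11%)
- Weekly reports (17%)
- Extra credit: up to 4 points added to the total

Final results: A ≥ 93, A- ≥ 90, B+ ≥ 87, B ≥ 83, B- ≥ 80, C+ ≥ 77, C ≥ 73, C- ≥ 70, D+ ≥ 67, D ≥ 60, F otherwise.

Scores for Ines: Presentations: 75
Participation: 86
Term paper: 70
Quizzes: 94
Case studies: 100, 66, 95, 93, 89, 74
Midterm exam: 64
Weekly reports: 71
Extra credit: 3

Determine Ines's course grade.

B

Case studies: drop 66 → average of remaining 5 = 451/5 = 90.2
Weighted total:
  Presentations 75 × 0.16 = 12
  Participation 86 × 0.16 = 13.76
  Term paper 70 × 0.06 = 4.2
  Quizzes 94 × 0.07 = 6.58
  Case studies 90.2 × 0.27 = 24.354
  Midterm exam 64 × 0.11 = 7.04
  Weekly reports 71 × 0.17 = 12.07
Sum = 80.004
Extra credit: 80.004 + 3 = 83.004
83.004 is ≥ 83 and < 87 → B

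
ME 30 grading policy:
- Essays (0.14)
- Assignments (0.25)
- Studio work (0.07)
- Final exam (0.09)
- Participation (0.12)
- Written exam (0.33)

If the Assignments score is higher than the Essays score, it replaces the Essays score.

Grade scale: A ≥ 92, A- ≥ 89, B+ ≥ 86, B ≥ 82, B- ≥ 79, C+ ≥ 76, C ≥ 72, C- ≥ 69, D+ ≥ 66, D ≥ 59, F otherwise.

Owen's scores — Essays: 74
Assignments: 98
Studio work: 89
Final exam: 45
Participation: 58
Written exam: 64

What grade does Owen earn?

C+

Assignments (98) > Essays (74), so Essays counts as 98.
Weighted total:
  Essays 98 × 0.14 = 13.72
  Assignments 98 × 0.25 = 24.5
  Studio work 89 × 0.07 = 6.23
  Final exam 45 × 0.09 = 4.05
  Participation 58 × 0.12 = 6.96
  Written exam 64 × 0.33 = 21.12
Sum = 76.58
76.58 is ≥ 76 and < 79 → C+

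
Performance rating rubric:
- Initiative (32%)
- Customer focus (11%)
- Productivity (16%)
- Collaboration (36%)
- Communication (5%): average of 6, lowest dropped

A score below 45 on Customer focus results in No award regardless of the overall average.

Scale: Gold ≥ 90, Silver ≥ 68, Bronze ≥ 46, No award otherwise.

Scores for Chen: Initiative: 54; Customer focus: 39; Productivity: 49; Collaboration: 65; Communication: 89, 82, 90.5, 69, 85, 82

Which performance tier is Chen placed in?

Communication: drop 69 → average of remaining 5 = 428.5/5 = 85.7
Customer focus score 39 < 45: minimum not met.
Weighted total:
  Initiative 54 × 0.32 = 17.28
  Customer focus 39 × 0.11 = 4.29
  Productivity 49 × 0.16 = 7.84
  Collaboration 65 × 0.36 = 23.4
  Communication 85.7 × 0.05 = 4.285
Sum = 57.095
Because the Customer focus minimum was not met, the result is No award.

No award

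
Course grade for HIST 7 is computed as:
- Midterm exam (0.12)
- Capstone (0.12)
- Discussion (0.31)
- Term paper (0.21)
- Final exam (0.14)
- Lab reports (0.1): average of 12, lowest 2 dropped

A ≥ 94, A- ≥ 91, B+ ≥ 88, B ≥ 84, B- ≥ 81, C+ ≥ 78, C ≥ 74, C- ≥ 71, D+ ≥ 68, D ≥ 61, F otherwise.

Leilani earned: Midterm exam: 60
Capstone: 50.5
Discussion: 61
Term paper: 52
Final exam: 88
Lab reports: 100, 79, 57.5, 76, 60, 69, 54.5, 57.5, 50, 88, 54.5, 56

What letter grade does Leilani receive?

Lab reports: drop 50, 54.5 → average of remaining 10 = 697.5/10 = 69.75
Weighted total:
  Midterm exam 60 × 0.12 = 7.2
  Capstone 50.5 × 0.12 = 6.06
  Discussion 61 × 0.31 = 18.91
  Term paper 52 × 0.21 = 10.92
  Final exam 88 × 0.14 = 12.32
  Lab reports 69.75 × 0.1 = 6.975
Sum = 62.385
62.385 is ≥ 61 and < 68 → D

D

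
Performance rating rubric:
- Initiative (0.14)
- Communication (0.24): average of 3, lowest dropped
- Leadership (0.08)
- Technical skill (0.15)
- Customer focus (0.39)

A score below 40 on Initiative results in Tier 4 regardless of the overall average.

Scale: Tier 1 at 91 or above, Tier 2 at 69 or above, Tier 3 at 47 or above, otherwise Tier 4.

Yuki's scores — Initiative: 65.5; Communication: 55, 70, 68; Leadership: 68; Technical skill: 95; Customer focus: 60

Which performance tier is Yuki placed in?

Communication: drop 55 → average of remaining 2 = 138/2 = 69
Initiative score 65.5 ≥ 40: minimum met.
Weighted total:
  Initiative 65.5 × 0.14 = 9.17
  Communication 69 × 0.24 = 16.56
  Leadership 68 × 0.08 = 5.44
  Technical skill 95 × 0.15 = 14.25
  Customer focus 60 × 0.39 = 23.4
Sum = 68.82
68.82 is ≥ 47 and < 69 → Tier 3

Tier 3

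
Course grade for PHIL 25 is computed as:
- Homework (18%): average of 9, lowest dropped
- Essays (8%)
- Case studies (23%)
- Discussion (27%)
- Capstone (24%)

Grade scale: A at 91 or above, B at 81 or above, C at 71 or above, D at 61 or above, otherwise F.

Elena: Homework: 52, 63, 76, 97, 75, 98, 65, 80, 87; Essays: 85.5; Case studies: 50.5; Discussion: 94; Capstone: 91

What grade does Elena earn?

Homework: drop 52 → average of remaining 8 = 641/8 = 80.125
Weighted total:
  Homework 80.125 × 0.18 = 14.4225
  Essays 85.5 × 0.08 = 6.84
  Case studies 50.5 × 0.23 = 11.615
  Discussion 94 × 0.27 = 25.38
  Capstone 91 × 0.24 = 21.84
Sum = 80.0975
80.0975 is ≥ 71 and < 81 → C

C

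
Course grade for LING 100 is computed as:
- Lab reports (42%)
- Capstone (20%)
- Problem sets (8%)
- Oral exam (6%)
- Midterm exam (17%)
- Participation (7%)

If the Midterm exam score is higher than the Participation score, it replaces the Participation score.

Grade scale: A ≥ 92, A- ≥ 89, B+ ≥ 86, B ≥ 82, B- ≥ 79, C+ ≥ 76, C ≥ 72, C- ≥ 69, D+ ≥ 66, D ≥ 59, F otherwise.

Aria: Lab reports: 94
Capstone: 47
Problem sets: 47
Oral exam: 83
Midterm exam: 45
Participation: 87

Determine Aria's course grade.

C-

Midterm exam (45) ≤ Participation (87), so Participation stays at 87.
Weighted total:
  Lab reports 94 × 0.42 = 39.48
  Capstone 47 × 0.2 = 9.4
  Problem sets 47 × 0.08 = 3.76
  Oral exam 83 × 0.06 = 4.98
  Midterm exam 45 × 0.17 = 7.65
  Participation 87 × 0.07 = 6.09
Sum = 71.36
71.36 is ≥ 69 and < 72 → C-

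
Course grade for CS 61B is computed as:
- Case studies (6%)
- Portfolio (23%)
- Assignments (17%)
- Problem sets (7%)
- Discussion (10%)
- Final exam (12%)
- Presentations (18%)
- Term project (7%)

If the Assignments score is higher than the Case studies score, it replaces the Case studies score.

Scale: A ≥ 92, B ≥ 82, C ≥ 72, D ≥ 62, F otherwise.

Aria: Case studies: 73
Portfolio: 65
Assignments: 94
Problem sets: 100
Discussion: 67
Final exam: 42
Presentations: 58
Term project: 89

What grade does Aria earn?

D

Assignments (94) > Case studies (73), so Case studies counts as 94.
Weighted total:
  Case studies 94 × 0.06 = 5.64
  Portfolio 65 × 0.23 = 14.95
  Assignments 94 × 0.17 = 15.98
  Problem sets 100 × 0.07 = 7
  Discussion 67 × 0.1 = 6.7
  Final exam 42 × 0.12 = 5.04
  Presentations 58 × 0.18 = 10.44
  Term project 89 × 0.07 = 6.23
Sum = 71.98
71.98 is ≥ 62 and < 72 → D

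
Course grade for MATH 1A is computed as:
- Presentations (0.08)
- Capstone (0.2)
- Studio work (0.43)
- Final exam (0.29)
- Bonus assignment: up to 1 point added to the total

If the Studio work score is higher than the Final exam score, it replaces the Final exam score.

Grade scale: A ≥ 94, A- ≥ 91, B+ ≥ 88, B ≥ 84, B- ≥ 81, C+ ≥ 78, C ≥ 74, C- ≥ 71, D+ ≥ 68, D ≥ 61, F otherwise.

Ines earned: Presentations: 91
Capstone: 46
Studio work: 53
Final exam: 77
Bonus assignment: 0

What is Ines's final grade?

Studio work (53) ≤ Final exam (77), so Final exam stays at 77.
Weighted total:
  Presentations 91 × 0.08 = 7.28
  Capstone 46 × 0.2 = 9.2
  Studio work 53 × 0.43 = 22.79
  Final exam 77 × 0.29 = 22.33
Sum = 61.6
Bonus assignment: 61.6 + 0 = 61.6
61.6 is ≥ 61 and < 68 → D

D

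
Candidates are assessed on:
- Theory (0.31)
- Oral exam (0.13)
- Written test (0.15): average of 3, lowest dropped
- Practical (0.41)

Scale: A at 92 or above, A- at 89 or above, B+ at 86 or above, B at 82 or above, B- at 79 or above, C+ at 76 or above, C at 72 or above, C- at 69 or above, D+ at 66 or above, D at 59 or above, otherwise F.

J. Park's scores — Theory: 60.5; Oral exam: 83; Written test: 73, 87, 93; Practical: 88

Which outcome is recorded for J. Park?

Written test: drop 73 → average of remaining 2 = 180/2 = 90
Weighted total:
  Theory 60.5 × 0.31 = 18.755
  Oral exam 83 × 0.13 = 10.79
  Written test 90 × 0.15 = 13.5
  Practical 88 × 0.41 = 36.08
Sum = 79.125
79.125 is ≥ 79 and < 82 → B-

B-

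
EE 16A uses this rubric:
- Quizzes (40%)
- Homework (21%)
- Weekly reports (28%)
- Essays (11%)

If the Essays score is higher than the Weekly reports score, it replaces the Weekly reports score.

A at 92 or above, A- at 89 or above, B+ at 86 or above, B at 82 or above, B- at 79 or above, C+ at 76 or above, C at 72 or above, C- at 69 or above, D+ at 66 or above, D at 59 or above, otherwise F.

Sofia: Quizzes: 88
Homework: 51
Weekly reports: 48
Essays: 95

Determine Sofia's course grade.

Essays (95) > Weekly reports (48), so Weekly reports counts as 95.
Weighted total:
  Quizzes 88 × 0.4 = 35.2
  Homework 51 × 0.21 = 10.71
  Weekly reports 95 × 0.28 = 26.6
  Essays 95 × 0.11 = 10.45
Sum = 82.96
82.96 is ≥ 82 and < 86 → B

B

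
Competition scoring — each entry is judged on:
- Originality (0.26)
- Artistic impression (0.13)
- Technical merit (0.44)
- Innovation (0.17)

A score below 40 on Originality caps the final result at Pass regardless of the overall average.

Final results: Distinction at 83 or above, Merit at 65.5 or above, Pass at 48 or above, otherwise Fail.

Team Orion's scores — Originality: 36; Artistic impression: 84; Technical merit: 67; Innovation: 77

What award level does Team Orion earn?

Originality score 36 < 40: minimum not met.
Weighted total:
  Originality 36 × 0.26 = 9.36
  Artistic impression 84 × 0.13 = 10.92
  Technical merit 67 × 0.44 = 29.48
  Innovation 77 × 0.17 = 13.09
Sum = 62.85
62.85 would be Pass; cap at Pass applies → Pass.

Pass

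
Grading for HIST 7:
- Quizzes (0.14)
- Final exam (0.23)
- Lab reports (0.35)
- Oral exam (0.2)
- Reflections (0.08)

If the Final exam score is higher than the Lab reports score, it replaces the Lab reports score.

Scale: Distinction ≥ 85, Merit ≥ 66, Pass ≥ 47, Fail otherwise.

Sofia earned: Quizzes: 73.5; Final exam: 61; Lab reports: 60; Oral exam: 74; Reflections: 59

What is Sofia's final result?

Final exam (61) > Lab reports (60), so Lab reports counts as 61.
Weighted total:
  Quizzes 73.5 × 0.14 = 10.29
  Final exam 61 × 0.23 = 14.03
  Lab reports 61 × 0.35 = 21.35
  Oral exam 74 × 0.2 = 14.8
  Reflections 59 × 0.08 = 4.72
Sum = 65.19
65.19 is ≥ 47 and < 66 → Pass

Pass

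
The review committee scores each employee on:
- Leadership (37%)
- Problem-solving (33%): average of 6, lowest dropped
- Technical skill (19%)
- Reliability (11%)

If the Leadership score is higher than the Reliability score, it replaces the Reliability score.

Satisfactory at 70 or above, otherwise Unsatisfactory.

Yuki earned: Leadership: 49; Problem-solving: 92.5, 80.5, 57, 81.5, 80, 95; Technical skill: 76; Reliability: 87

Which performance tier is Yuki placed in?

Problem-solving: drop 57 → average of remaining 5 = 429.5/5 = 85.9
Leadership (49) ≤ Reliability (87), so Reliability stays at 87.
Weighted total:
  Leadership 49 × 0.37 = 18.13
  Problem-solving 85.9 × 0.33 = 28.347
  Technical skill 76 × 0.19 = 14.44
  Reliability 87 × 0.11 = 9.57
Sum = 70.487
70.487 ≥ 70 → Satisfactory

Satisfactory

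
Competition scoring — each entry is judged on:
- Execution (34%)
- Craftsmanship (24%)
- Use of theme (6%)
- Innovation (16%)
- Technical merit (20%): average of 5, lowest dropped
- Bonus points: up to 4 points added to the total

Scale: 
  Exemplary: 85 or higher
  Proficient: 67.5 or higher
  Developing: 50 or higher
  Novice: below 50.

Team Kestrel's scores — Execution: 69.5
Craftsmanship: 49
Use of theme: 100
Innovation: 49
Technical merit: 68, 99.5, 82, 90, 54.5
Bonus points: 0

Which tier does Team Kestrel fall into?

Technical merit: drop 54.5 → average of remaining 4 = 339.5/4 = 84.875
Weighted total:
  Execution 69.5 × 0.34 = 23.63
  Craftsmanship 49 × 0.24 = 11.76
  Use of theme 100 × 0.06 = 6
  Innovation 49 × 0.16 = 7.84
  Technical merit 84.875 × 0.2 = 16.975
Sum = 66.205
Bonus points: 66.205 + 0 = 66.205
66.205 is ≥ 50 and < 67.5 → Developing

Developing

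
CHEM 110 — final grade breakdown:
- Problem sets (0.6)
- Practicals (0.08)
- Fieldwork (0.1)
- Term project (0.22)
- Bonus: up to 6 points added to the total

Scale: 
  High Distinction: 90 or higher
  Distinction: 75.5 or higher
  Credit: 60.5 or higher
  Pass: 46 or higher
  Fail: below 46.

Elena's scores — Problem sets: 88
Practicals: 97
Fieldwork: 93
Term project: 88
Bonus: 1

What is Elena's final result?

Weighted total:
  Problem sets 88 × 0.6 = 52.8
  Practicals 97 × 0.08 = 7.76
  Fieldwork 93 × 0.1 = 9.3
  Term project 88 × 0.22 = 19.36
Sum = 89.22
Bonus: 89.22 + 1 = 90.22
90.22 ≥ 90 → High Distinction

High Distinction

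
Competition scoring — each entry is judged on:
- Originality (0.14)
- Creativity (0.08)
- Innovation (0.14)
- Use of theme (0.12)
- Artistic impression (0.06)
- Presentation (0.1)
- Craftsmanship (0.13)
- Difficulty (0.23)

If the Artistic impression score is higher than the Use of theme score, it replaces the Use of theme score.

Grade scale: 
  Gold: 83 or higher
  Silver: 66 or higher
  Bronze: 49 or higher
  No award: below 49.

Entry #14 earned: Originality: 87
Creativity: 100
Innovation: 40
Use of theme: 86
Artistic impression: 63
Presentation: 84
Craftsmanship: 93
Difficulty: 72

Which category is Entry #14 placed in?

Artistic impression (63) ≤ Use of theme (86), so Use of theme stays at 86.
Weighted total:
  Originality 87 × 0.14 = 12.18
  Creativity 100 × 0.08 = 8
  Innovation 40 × 0.14 = 5.6
  Use of theme 86 × 0.12 = 10.32
  Artistic impression 63 × 0.06 = 3.78
  Presentation 84 × 0.1 = 8.4
  Craftsmanship 93 × 0.13 = 12.09
  Difficulty 72 × 0.23 = 16.56
Sum = 76.93
76.93 is ≥ 66 and < 83 → Silver

Silver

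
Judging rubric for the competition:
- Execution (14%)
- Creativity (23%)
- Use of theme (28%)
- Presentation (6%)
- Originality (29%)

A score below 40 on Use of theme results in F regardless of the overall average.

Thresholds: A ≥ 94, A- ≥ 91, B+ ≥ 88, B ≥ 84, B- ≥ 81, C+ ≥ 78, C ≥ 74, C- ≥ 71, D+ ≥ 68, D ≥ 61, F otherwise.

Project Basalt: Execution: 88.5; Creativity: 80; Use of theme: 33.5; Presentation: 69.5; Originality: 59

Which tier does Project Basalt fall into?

F

Use of theme score 33.5 < 40: minimum not met.
Weighted total:
  Execution 88.5 × 0.14 = 12.39
  Creativity 80 × 0.23 = 18.4
  Use of theme 33.5 × 0.28 = 9.38
  Presentation 69.5 × 0.06 = 4.17
  Originality 59 × 0.29 = 17.11
Sum = 61.45
Because the Use of theme minimum was not met, the result is F.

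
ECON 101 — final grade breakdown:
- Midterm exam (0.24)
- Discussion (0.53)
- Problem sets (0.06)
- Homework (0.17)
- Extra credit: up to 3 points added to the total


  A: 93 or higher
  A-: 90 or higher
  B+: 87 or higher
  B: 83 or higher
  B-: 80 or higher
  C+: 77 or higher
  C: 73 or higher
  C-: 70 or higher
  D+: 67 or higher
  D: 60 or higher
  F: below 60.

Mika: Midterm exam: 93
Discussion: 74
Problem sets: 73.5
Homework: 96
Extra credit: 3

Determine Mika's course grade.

Weighted total:
  Midterm exam 93 × 0.24 = 22.32
  Discussion 74 × 0.53 = 39.22
  Problem sets 73.5 × 0.06 = 4.41
  Homework 96 × 0.17 = 16.32
Sum = 82.27
Extra credit: 82.27 + 3 = 85.27
85.27 is ≥ 83 and < 87 → B

B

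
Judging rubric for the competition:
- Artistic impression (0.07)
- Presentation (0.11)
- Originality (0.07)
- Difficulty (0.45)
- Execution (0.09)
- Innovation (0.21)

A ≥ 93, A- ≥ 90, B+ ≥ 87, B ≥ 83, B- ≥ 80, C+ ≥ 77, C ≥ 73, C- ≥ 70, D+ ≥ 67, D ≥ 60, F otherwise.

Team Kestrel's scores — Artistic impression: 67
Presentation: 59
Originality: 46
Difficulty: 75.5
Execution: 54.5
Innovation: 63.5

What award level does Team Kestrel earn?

D

Weighted total:
  Artistic impression 67 × 0.07 = 4.69
  Presentation 59 × 0.11 = 6.49
  Originality 46 × 0.07 = 3.22
  Difficulty 75.5 × 0.45 = 33.975
  Execution 54.5 × 0.09 = 4.905
  Innovation 63.5 × 0.21 = 13.335
Sum = 66.615
66.615 is ≥ 60 and < 67 → D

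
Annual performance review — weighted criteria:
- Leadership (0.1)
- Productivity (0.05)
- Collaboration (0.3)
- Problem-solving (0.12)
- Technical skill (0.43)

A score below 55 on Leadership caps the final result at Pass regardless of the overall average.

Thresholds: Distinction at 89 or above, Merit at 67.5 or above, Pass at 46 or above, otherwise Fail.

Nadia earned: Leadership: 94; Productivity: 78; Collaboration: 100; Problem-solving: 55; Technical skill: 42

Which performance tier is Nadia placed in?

Leadership score 94 ≥ 55: minimum met.
Weighted total:
  Leadership 94 × 0.1 = 9.4
  Productivity 78 × 0.05 = 3.9
  Collaboration 100 × 0.3 = 30
  Problem-solving 55 × 0.12 = 6.6
  Technical skill 42 × 0.43 = 18.06
Sum = 67.96
67.96 is ≥ 67.5 and < 89 → Merit

Merit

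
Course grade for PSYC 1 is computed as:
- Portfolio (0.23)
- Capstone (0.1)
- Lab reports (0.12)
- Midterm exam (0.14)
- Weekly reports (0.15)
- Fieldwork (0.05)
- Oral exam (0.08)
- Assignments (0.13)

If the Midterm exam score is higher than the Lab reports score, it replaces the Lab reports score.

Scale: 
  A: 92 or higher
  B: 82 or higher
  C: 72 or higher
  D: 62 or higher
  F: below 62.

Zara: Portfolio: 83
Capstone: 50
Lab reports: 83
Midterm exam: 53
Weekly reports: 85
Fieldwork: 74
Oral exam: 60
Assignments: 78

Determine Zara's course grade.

Midterm exam (53) ≤ Lab reports (83), so Lab reports stays at 83.
Weighted total:
  Portfolio 83 × 0.23 = 19.09
  Capstone 50 × 0.1 = 5
  Lab reports 83 × 0.12 = 9.96
  Midterm exam 53 × 0.14 = 7.42
  Weekly reports 85 × 0.15 = 12.75
  Fieldwork 74 × 0.05 = 3.7
  Oral exam 60 × 0.08 = 4.8
  Assignments 78 × 0.13 = 10.14
Sum = 72.86
72.86 is ≥ 72 and < 82 → C

C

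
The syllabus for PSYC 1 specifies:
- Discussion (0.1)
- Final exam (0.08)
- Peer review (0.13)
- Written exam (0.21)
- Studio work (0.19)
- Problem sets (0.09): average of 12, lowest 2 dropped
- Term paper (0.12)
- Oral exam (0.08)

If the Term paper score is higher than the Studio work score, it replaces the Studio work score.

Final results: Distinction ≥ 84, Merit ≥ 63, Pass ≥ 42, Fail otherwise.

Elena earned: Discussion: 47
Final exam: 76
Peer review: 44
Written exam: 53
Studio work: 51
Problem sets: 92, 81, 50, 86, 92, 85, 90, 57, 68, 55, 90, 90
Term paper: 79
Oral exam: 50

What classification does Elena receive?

Merit

Problem sets: drop 50, 55 → average of remaining 10 = 831/10 = 83.1
Term paper (79) > Studio work (51), so Studio work counts as 79.
Weighted total:
  Discussion 47 × 0.1 = 4.7
  Final exam 76 × 0.08 = 6.08
  Peer review 44 × 0.13 = 5.72
  Written exam 53 × 0.21 = 11.13
  Studio work 79 × 0.19 = 15.01
  Problem sets 83.1 × 0.09 = 7.479
  Term paper 79 × 0.12 = 9.48
  Oral exam 50 × 0.08 = 4
Sum = 63.599
63.599 is ≥ 63 and < 84 → Merit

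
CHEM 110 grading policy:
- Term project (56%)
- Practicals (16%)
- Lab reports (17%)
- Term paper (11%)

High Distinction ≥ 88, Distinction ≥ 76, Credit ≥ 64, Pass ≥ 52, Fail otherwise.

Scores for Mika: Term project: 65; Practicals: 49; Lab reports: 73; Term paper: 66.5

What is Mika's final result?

Weighted total:
  Term project 65 × 0.56 = 36.4
  Practicals 49 × 0.16 = 7.84
  Lab reports 73 × 0.17 = 12.41
  Term paper 66.5 × 0.11 = 7.315
Sum = 63.965
63.965 is ≥ 52 and < 64 → Pass

Pass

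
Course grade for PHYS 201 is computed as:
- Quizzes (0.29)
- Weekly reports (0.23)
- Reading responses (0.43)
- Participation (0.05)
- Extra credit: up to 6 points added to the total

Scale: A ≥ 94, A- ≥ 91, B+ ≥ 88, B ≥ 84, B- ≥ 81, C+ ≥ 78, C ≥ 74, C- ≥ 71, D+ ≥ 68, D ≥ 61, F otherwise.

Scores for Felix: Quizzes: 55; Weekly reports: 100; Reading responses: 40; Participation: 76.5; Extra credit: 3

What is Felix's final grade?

Weighted total:
  Quizzes 55 × 0.29 = 15.95
  Weekly reports 100 × 0.23 = 23
  Reading responses 40 × 0.43 = 17.2
  Participation 76.5 × 0.05 = 3.825
Sum = 59.975
Extra credit: 59.975 + 3 = 62.975
62.975 is ≥ 61 and < 68 → D

D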